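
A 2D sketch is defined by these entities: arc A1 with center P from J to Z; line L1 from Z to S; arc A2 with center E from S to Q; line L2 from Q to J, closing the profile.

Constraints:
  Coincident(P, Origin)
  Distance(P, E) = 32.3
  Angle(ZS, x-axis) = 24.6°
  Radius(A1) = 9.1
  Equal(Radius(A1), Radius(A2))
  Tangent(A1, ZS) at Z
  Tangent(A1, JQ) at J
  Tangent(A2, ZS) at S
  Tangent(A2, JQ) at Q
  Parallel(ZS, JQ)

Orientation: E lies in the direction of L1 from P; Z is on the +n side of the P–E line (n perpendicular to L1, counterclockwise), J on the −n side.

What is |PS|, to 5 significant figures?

33.557

Tangency of A1 to both parallel lines with radius 9.1 puts Z and J at P ± 9.1·n: Z = (-3.7882, 8.2740), J = (3.7882, -8.2740). Equal radii place S and Q the same way about E: S = E + 9.1·n = (25.580, 21.720), Q = E − 9.1·n = (33.156, 5.1718). Then |PS| = |S − P| = 33.557.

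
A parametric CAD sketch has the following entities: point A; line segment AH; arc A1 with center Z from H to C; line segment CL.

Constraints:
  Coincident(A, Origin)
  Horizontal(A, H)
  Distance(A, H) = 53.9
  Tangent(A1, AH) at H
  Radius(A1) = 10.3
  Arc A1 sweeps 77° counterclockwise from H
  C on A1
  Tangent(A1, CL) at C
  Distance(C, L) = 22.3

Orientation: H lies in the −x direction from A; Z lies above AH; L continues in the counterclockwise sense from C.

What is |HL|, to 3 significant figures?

33.3

A is at the origin; A and H share the same y with |AH| = 53.9 and H on the −x side, so H = (-53.9, 0.00). A1 meets AH tangentially, so ZH is at right angles to AH, so Z = H + (0, 10.3) = (-53.9, 10.3). On A1, H sits at bearing -90° from Z; a 77° counterclockwise sweep puts C at bearing -13°, so C = Z + 10.3·(cos -13°, sin -13°) = (-43.9, 7.98). Tangency of A1 to CL means the radius ZC is perpendicular to CL, so CL runs along (−sin -13°, cos -13°); with |CL| = 22.3, L = (-38.8, 29.7). Then |HL| = |L − H| = 33.3.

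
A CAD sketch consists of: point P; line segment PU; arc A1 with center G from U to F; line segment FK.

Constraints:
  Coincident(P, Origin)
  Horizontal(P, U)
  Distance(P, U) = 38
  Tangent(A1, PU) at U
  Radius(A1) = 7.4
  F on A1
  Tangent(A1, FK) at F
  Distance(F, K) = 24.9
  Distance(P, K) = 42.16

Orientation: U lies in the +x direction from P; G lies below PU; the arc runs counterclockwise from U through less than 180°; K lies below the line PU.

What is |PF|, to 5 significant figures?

31.351

P is at the origin; PU is horizontal with |PU| = 38.0 and U on the +x side, so U = (38.000, 0.0000). Since A1 is tangent to PU there, GU ⟂ PU, so G = U + (0, -7.4) = (38.000, -7.4000). Since GF ⟂ FK (tangency), |GK| = √(7.4² + 24.9²) = 25.976 regardless of where F sits on A1. So K lies on both circle(P, 42.16) and circle(G, 25.976); the below-PU intersection is K = (28.111, -31.420). F is the foot of the tangent from K: F = (30.638, -6.6489).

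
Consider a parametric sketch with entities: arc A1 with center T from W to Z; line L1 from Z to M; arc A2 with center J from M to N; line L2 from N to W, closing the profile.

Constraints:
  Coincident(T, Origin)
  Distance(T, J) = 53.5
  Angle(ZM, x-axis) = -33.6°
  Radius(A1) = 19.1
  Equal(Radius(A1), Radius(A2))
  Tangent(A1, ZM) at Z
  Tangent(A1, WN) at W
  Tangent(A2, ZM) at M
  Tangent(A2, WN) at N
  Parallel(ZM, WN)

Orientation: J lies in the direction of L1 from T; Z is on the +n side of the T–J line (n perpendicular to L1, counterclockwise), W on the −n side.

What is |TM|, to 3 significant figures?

56.8

Tangency of A1 to both parallel lines with radius 19.1 puts Z and W at T ± 19.1·n: Z = (10.6, 15.9), W = (-10.6, -15.9). Equal radii place M and N the same way about J: M = J + 19.1·n = (55.1, -13.7), N = J − 19.1·n = (34.0, -45.5). Then |TM| = |M − T| = 56.8.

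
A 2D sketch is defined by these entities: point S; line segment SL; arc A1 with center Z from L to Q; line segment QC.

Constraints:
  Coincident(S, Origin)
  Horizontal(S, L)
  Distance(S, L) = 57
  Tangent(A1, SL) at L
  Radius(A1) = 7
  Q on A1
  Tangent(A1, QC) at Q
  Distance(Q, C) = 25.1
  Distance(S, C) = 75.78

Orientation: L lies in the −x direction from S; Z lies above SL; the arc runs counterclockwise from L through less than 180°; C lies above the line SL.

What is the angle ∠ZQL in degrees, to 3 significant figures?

22.6°

Checks: S = (0.00, 0.00) ✓; |ZQ| = 7.000 ✓; ∠(ZQ, QC) = 90.00° ✓; |QC| = 25.10 ✓; |SC| = 75.78 ✓.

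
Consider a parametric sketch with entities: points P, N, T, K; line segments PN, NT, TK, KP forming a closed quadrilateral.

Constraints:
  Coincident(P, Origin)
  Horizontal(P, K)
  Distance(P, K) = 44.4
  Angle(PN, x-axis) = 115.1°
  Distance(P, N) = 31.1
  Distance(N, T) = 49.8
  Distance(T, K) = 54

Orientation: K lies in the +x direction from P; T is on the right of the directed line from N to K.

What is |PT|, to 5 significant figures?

21.683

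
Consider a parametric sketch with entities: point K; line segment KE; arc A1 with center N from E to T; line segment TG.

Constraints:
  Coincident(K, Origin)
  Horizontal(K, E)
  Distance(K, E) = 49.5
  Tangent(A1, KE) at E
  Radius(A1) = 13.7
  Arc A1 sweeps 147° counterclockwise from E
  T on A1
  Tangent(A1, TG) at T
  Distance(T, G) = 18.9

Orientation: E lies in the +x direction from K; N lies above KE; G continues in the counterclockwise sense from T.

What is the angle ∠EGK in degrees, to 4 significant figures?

62.50°

On A1, E sits at bearing -90° from N; a 147° counterclockwise sweep puts T at bearing 57°, so T = N + 13.7·(cos 57°, sin 57°) = (56.96, 25.19). A1 meets TG tangentially, so NT is at right angles to TG, so TG runs along (−sin 57°, cos 57°); with |TG| = 18.9, G = (41.11, 35.48). Then cos ∠EGK = GE·GK / (|GE||GK|), giving 62.50°.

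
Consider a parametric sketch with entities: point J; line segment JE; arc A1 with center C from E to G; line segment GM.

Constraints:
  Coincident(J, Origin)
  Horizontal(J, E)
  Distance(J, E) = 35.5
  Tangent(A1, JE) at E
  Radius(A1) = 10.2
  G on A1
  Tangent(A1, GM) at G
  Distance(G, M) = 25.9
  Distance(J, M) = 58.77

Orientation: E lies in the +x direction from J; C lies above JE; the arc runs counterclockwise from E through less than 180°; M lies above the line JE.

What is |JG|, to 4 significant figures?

46.73

J is at the origin; JE is horizontal with |JE| = 35.5 and E on the +x side, so E = (35.50, 0.000). Since A1 is tangent to JE there, CE ⟂ JE, so C = E + (0, 10.2) = (35.50, 10.20). Since CG ⟂ GM (tangency), |CM| = √(10.2² + 25.9²) = 27.84 regardless of where G sits on A1. So M lies on both circle(J, 58.77) and circle(C, 27.84); the above-JE intersection is M = (46.70, 35.69). G is the foot of the tangent from M: G = (45.69, 9.805).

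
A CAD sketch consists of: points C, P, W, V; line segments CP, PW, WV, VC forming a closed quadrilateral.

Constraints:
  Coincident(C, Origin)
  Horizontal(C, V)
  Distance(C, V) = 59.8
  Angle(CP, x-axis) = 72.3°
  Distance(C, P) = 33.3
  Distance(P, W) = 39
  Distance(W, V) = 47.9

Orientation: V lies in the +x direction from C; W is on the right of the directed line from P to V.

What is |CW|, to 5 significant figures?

14.382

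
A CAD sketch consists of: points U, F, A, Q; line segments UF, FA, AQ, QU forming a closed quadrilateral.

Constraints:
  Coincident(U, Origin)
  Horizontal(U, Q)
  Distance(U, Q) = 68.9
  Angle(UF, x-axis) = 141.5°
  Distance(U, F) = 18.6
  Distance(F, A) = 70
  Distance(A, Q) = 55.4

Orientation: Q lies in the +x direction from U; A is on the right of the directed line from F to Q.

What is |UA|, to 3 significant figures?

51.8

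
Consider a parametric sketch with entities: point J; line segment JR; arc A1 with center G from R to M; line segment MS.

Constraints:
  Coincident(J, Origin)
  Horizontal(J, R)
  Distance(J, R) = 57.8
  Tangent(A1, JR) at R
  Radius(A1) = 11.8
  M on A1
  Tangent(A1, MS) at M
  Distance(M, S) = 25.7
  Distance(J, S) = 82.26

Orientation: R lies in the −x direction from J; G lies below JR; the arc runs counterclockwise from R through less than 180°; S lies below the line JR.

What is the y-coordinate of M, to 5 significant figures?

-9.3489

J is at the origin; J and R share the same y with |JR| = 57.8 and R on the −x side, so R = (-57.800, 0.0000). Since A1 is tangent to JR there, GR ⟂ JR, so G = R + (0, -11.8) = (-57.800, -11.800). Since GM ⟂ MS (tangency), |GS| = √(11.8² + 25.7²) = 28.279 regardless of where M sits on A1. So S lies on both circle(J, 82.26) and circle(G, 28.279); the below-JR intersection is S = (-74.681, -34.488). M is the foot of the tangent from S: M = (-69.343, -9.3489).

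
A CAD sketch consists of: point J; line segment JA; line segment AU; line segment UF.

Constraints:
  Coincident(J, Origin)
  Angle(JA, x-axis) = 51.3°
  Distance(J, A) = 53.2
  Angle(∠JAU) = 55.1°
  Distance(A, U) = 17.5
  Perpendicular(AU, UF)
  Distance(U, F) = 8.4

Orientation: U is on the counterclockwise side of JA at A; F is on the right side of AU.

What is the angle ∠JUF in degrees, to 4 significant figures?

163.5°

J is at the origin; JA runs at 51.3° with length 53.2, so A = 53.2·(cos 51.3°, sin 51.3°) = (33.26, 41.52). ∠JAU = 55.1°, so AU runs at 51.3° + (180° − 55.1°) = 176.2° from the x-axis; with |AU| = 17.5, U = A + 17.5·(cos 176.2°, sin 176.2°) = (15.80, 42.68). AU ⟂ UF; with |UF| = 8.4 on the right of AU, F = U + 8.4·(0.06627, 0.9978) = (16.36, 51.06). Then cos ∠JUF = UJ·UF / (|UJ||UF|), giving 163.5°.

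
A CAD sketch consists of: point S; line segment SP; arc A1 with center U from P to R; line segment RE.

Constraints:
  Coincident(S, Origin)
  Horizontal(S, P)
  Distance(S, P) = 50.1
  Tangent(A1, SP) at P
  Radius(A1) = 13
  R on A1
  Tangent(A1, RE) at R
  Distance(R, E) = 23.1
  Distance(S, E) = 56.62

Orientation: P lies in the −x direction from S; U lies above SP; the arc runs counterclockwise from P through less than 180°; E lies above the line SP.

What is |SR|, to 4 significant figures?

40.44

Checks: |UP| = 13.00 ✓; |UR| = 13.00 ✓; ∠(UR, RE) = 90.00° ✓; |RE| = 23.10 ✓; |SE| = 56.62 ✓.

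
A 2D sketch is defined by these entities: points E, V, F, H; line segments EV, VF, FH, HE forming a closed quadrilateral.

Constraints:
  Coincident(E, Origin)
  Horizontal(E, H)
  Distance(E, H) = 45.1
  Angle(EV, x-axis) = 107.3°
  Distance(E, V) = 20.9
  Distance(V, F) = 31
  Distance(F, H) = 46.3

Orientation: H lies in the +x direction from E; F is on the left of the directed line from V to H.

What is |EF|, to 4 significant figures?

42.57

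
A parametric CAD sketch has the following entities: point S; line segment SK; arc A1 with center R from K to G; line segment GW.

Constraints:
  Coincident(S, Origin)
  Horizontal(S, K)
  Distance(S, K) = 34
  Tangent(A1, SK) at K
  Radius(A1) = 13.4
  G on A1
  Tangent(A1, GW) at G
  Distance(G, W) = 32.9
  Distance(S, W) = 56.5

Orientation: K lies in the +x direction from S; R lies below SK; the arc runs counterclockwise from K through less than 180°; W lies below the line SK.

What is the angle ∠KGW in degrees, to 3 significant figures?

128°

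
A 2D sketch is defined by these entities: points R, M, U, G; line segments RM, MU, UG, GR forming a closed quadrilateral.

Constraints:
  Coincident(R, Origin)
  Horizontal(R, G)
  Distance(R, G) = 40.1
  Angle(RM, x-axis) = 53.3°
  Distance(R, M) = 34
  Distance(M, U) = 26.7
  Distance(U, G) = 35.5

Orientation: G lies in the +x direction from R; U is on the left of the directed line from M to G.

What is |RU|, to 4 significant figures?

57.71

Checks: |MU| = 26.70 ✓; |UG| = 35.50 ✓.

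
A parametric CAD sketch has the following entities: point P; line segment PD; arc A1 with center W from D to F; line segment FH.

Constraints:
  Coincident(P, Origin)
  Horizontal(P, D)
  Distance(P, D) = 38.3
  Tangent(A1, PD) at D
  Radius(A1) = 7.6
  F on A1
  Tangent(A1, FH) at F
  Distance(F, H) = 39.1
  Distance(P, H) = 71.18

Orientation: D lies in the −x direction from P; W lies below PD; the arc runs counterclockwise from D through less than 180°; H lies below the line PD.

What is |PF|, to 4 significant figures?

45.90

P is at the origin; P and D share the same y with |PD| = 38.3 and D on the −x side, so D = (-38.30, 0.000). A1 meets PD tangentially, so WD is at right angles to PD, so W = D + (0, -7.6) = (-38.30, -7.600). Since WF ⟂ FH (tangency), |WH| = √(7.6² + 39.1²) = 39.83 regardless of where F sits on A1. So H lies on both circle(P, 71.18) and circle(W, 39.83); the below-PD intersection is H = (-56.83, -42.86). F is the foot of the tangent from H: F = (-45.58, -5.413).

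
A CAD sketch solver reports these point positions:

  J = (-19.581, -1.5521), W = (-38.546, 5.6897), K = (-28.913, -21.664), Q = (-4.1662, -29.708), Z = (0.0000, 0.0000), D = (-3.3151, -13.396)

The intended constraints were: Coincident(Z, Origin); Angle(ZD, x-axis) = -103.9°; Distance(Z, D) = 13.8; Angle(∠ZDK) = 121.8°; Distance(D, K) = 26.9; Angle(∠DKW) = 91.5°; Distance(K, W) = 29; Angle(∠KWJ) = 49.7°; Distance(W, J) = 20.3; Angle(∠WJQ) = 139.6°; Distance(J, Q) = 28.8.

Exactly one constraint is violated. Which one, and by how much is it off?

Distance(J, Q) = 28.8 — off by 3.30.

Z = (0.00, 0.00) ✓; ZD at -103.9° ✓; |ZD| = 13.80 ✓; ∠ZDK = 121.8° ✓; |DK| = 26.90 ✓; ∠DKW = 91.50° ✓; |KW| = 29.00 ✓; ∠KWJ = 49.70° ✓; |WJ| = 20.30 ✓; ∠WJQ = 139.6° ✓; |JQ| = 32.10 ✗.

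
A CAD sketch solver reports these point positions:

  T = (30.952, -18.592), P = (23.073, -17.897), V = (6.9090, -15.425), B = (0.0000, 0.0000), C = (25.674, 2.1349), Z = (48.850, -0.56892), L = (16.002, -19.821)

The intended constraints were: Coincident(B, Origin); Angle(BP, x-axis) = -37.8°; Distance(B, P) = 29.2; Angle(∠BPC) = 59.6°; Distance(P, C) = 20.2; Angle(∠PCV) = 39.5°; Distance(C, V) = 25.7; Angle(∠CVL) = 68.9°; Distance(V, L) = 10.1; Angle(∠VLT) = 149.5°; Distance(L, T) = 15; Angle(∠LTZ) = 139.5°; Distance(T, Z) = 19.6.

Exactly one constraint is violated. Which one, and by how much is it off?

Distance(T, Z) = 19.6 — off by 5.80.

B = (0.00, 0.00) ✓; BP at -37.80° ✓; |BP| = 29.20 ✓; ∠BPC = 59.60° ✓; |PC| = 20.20 ✓; ∠PCV = 39.50° ✓; |CV| = 25.70 ✓; ∠CVL = 68.90° ✓; |VL| = 10.10 ✓; ∠VLT = 149.5° ✓; |LT| = 15.00 ✓; ∠LTZ = 139.5° ✓; |TZ| = 25.40 ✗.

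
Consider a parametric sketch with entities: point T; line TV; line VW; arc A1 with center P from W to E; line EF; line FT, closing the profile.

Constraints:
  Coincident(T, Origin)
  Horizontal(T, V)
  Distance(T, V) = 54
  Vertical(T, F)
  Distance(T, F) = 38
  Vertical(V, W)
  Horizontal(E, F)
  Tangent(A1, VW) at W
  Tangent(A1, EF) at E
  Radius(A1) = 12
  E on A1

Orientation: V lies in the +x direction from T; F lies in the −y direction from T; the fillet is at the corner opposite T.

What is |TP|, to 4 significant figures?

49.40

T is at the origin; T and V share the same y with |TV| = 54.0 and V on the +x side, so V = (54.00, 0.000). TF is vertical with |TF| = 38.0 and F on the −y side, so F = (0.000, -38.00). The virtual corner opposite T is at (54.00, -38.00). The tangent condition forces PW to be normal to VW and since A1 is tangent to EF there, PE ⟂ EF, with radius 12.0, so the center P sits 12.0 in from both sides at P = (42.00, -26.00). Then |TP| = |P − T| = 49.40.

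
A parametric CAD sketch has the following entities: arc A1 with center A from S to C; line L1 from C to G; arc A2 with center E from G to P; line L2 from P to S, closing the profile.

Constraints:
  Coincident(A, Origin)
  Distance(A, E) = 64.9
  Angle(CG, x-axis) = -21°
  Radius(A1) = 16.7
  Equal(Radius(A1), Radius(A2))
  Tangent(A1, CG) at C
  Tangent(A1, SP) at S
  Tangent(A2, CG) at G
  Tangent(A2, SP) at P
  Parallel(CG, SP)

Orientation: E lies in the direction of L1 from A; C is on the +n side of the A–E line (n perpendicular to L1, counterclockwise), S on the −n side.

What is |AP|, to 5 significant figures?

67.014

The slot axis is L1's direction at -21.0°, so u = (cos -21.0°, sin -21.0°) = (0.93358, -0.35837) and n = (−sin -21.0°, cos -21.0°) = (0.35837, 0.93358). A is at the origin and E lies 64.9 along u from A, so E = 64.9·u = (60.589, -23.258). Tangency of A1 to both parallel lines with radius 16.7 puts C and S at A ± 16.7·n: C = (5.9847, 15.591), S = (-5.9847, -15.591). Equal radii place G and P the same way about E: G = E + 16.7·n = (66.574, -7.6673), P = E − 16.7·n = (54.605, -38.849). Then |AP| = |P − A| = 67.014.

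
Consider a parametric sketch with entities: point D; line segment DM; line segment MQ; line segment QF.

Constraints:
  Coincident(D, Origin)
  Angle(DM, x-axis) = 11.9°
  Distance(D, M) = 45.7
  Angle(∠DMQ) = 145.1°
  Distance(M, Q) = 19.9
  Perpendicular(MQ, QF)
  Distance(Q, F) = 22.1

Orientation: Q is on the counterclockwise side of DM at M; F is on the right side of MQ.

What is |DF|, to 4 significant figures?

74.97

D is at the origin; DM runs at 11.9° with length 45.7, so M = 45.7·(cos 11.9°, sin 11.9°) = (44.72, 9.424). ∠DMQ = 145.1°, so MQ runs at 11.9° + (180° − 145.1°) = 46.80° from the x-axis; with |MQ| = 19.9, Q = M + 19.9·(cos 46.80°, sin 46.80°) = (58.34, 23.93). MQ is perpendicular to QF; with |QF| = 22.1 on the right of MQ, F = Q + 22.1·(0.7290, -0.6845) = (74.45, 8.802). Then |DF| = |F − D| = 74.97.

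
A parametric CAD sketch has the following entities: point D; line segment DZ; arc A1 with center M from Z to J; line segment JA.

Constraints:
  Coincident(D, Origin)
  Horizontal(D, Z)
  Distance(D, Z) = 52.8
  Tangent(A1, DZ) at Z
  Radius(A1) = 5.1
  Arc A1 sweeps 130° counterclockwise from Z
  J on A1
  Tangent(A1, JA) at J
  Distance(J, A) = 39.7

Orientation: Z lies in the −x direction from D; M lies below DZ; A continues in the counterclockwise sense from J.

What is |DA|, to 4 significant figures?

49.77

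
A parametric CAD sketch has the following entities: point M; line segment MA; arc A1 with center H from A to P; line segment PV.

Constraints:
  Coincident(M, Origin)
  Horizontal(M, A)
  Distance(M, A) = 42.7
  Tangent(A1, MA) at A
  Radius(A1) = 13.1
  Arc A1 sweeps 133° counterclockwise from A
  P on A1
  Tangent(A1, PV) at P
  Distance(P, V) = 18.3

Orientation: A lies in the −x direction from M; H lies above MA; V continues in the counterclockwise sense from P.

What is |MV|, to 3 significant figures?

57.7

On A1, A sits at bearing -90° from H; a 133° counterclockwise sweep puts P at bearing 43°, so P = H + 13.1·(cos 43°, sin 43°) = (-33.1, 22.0). Since A1 is tangent to PV there, HP ⟂ PV, so PV runs along (−sin 43°, cos 43°); with |PV| = 18.3, V = (-45.6, 35.4). Then |MV| = |V − M| = 57.7.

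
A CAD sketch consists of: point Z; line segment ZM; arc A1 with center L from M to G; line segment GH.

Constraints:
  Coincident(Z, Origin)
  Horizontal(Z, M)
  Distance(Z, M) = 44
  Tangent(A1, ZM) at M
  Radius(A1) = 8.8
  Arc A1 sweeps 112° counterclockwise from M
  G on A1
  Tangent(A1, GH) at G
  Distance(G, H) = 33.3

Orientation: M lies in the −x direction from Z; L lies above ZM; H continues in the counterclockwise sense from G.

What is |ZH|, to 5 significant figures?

64.660

Z is at the origin; Z and M share the same y with |ZM| = 44.0 and M on the −x side, so M = (-44.000, 0.0000). Since A1 is tangent to ZM there, LM ⟂ ZM, so L = M + (0, 8.8) = (-44.000, 8.8000). On A1, M sits at bearing -90° from L; a 112° counterclockwise sweep puts G at bearing 22°, so G = L + 8.8·(cos 22°, sin 22°) = (-35.841, 12.097). Tangency of A1 to GH means the radius LG is perpendicular to GH, so GH runs along (−sin 22°, cos 22°); with |GH| = 33.3, H = (-48.315, 42.972). Then |ZH| = |H − Z| = 64.660.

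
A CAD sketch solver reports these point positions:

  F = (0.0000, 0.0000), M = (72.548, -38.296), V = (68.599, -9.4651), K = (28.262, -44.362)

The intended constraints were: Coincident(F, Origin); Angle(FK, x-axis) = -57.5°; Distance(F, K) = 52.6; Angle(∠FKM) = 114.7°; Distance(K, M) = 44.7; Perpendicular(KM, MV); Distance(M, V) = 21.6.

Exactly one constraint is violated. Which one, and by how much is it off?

Distance(M, V) = 21.6 — off by 7.50.

F = (0.00, 0.00) ✓; FK at -57.50° ✓; |FK| = 52.60 ✓; ∠FKM = 114.7° ✓; |KM| = 44.70 ✓; ∠(KM, MV) = 90.00° ✓; |MV| = 29.10 ✗.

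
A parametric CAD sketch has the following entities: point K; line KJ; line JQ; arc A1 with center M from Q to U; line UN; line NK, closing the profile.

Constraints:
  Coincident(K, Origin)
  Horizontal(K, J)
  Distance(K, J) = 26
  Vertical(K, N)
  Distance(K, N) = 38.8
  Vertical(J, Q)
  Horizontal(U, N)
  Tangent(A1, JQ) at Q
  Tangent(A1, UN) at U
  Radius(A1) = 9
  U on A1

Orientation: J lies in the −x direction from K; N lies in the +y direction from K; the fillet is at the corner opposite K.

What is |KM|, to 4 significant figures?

34.31

K is at the origin; KJ is horizontal with |KJ| = 26.0 and J on the −x side, so J = (-26.00, 0.000). KN is vertical with |KN| = 38.8 and N on the +y side, so N = (0.000, 38.80). The virtual corner opposite K is at (-26.00, 38.80). A1 meets JQ tangentially, so MQ is at right angles to JQ and A1 meets UN tangentially, so MU is at right angles to UN, with radius 9.0, so the center M sits 9.0 in from both sides at M = (-17.00, 29.80). Then |KM| = |M − K| = 34.31.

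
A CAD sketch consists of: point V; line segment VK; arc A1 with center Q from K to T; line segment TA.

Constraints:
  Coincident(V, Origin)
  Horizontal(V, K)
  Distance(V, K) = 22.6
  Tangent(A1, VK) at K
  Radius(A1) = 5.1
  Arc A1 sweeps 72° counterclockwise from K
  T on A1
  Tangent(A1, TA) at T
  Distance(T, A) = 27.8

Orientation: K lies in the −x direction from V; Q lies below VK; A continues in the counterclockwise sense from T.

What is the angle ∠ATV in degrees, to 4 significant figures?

115.3°

V is at the origin; V and K share the same y with |VK| = 22.6 and K on the −x side, so K = (-22.60, 0.000). A1 meets VK tangentially, so QK is at right angles to VK, so Q = K + (0, -5.1) = (-22.60, -5.100). On A1, K sits at bearing 90° from Q; a 72° counterclockwise sweep puts T at bearing 162°, so T = Q + 5.1·(cos 162°, sin 162°) = (-27.45, -3.524). A1 meets TA tangentially, so QT is at right angles to TA, so TA runs along (−sin 162°, cos 162°); with |TA| = 27.8, A = (-36.04, -29.96). Then cos ∠ATV = TA·TV / (|TA||TV|), giving 115.3°.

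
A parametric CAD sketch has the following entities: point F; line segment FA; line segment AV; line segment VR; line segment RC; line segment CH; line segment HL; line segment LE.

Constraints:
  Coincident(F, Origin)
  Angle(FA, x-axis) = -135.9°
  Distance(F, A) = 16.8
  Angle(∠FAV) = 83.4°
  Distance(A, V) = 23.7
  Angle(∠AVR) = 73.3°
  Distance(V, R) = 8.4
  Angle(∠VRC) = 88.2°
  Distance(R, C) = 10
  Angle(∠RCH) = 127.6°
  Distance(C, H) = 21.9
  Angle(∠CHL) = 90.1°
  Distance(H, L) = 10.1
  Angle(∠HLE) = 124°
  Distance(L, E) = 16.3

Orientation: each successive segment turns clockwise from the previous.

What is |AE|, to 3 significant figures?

28.8

F is at the origin; FA runs at -135.9° with length 16.8, so A = (-12.1, -11.7). ∠FAV = 83.4° gives AV at 128° from the x-axis; with |AV| = 23.7, V = (-26.5, 7.11). ∠AVR = 73.3° gives VR at 20.8° from the x-axis; with |VR| = 8.4, R = (-18.6, 10.1). ∠VRC = 88.2° gives RC at -71.0° from the x-axis; with |RC| = 10.0, C = (-15.4, 0.639). ∠RCH = 127.6° gives CH at -123° from the x-axis; with |CH| = 21.9, H = (-27.4, -17.6). ∠CHL = 90.1° gives HL at 147° from the x-axis; with |HL| = 10.1, L = (-35.9, -12.1). ∠HLE = 124.0° gives LE at 90.7° from the x-axis; with |LE| = 16.3, E = (-36.1, 4.20). Then |AE| = |E − A| = 28.8.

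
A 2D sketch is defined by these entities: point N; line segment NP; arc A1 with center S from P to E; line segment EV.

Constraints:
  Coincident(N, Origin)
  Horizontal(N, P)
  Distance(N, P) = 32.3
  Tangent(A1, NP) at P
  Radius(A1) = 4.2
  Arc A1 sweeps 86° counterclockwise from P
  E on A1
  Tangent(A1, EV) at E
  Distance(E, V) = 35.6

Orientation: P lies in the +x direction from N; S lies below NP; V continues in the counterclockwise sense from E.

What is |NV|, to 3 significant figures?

47.0

On A1, P sits at bearing 90° from S; an 86° counterclockwise sweep puts E at bearing 176°, so E = S + 4.2·(cos 176°, sin 176°) = (28.1, -3.91). Tangency of A1 to EV means the radius SE is perpendicular to EV, so EV runs along (−sin 176°, cos 176°); with |EV| = 35.6, V = (25.6, -39.4). Then |NV| = |V − N| = 47.0.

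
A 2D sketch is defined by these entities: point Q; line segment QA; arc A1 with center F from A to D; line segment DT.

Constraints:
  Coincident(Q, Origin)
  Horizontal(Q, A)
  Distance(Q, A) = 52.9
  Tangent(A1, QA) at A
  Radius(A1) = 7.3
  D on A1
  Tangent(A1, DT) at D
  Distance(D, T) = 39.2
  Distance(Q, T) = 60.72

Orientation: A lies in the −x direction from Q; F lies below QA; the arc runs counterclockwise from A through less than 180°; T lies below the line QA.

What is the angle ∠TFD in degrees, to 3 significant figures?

79.5°

Q is at the origin; QA is horizontal with |QA| = 52.9 and A on the −x side, so A = (-52.9, 0.00). Tangency of A1 to QA means the radius FA is perpendicular to QA, so F = A + (0, -7.3) = (-52.9, -7.30). Since FD ⟂ DT (tangency), |FT| = √(7.3² + 39.2²) = 39.9 regardless of where D sits on A1. So T lies on both circle(Q, 60.72) and circle(F, 39.9); the below-QA intersection is T = (-40.5, -45.2). D is the foot of the tangent from T: D = (-59.3, -10.8).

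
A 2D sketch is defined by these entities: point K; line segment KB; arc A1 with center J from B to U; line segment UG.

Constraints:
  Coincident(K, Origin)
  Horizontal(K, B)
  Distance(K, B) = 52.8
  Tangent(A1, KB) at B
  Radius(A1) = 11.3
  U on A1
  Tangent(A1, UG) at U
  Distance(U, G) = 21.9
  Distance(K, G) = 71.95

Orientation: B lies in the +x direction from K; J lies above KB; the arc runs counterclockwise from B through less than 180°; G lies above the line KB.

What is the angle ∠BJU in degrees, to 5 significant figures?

90.947°

Checks: |JU| = 11.30 ✓; ∠(JU, UG) = 90.00° ✓; |UG| = 21.90 ✓; |KG| = 71.95 ✓.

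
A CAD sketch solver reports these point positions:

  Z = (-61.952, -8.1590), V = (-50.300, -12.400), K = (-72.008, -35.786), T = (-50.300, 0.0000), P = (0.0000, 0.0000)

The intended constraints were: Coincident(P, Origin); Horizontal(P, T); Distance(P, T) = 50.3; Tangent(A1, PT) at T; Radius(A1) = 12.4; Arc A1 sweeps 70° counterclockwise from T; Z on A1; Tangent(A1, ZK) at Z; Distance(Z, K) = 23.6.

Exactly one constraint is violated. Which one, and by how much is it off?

Distance(Z, K) = 23.6 — off by 5.80.

P = (0.00, 0.00) ✓; P.y = 0.00, T.y = 0.00 ✓; |PT| = 50.30 ✓; ∠(VT, TP) = 90.00° ✓; |VT| = 12.40 ✓; bearing(V→Z) − bearing(V→T) = 70.00° ✓; |VZ| = 12.40 ✓; ∠(VZ, ZK) = 90.00° ✓; |ZK| = 29.40 ✗.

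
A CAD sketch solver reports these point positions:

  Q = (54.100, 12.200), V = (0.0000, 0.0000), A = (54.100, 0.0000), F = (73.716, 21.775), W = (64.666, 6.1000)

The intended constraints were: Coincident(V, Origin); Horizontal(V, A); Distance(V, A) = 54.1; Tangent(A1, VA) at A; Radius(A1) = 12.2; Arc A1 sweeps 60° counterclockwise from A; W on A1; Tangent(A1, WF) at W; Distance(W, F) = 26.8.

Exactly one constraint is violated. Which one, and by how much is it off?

Distance(W, F) = 26.8 — off by 8.70.

V = (0.00, 0.00) ✓; V.y = 0.00, A.y = 0.00 ✓; |VA| = 54.10 ✓; ∠(QA, AV) = 90.00° ✓; |QA| = 12.20 ✓; bearing(Q→W) − bearing(Q→A) = 60.00° ✓; |QW| = 12.20 ✓; ∠(QW, WF) = 90.00° ✓; |WF| = 18.10 ✗.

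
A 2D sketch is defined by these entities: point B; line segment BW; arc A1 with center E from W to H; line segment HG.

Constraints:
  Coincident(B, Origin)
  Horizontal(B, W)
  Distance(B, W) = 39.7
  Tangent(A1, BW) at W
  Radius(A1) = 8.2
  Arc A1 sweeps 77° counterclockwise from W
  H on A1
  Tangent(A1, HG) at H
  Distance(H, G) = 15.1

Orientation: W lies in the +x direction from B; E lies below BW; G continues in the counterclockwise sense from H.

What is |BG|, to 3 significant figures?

35.3

B is at the origin; B and W share the same y with |BW| = 39.7 and W on the +x side, so W = (39.7, 0.00). Since A1 is tangent to BW there, EW ⟂ BW, so E = W + (0, -8.2) = (39.7, -8.20). On A1, W sits at bearing 90° from E; a 77° counterclockwise sweep puts H at bearing 167°, so H = E + 8.2·(cos 167°, sin 167°) = (31.7, -6.36). A1 meets HG tangentially, so EH is at right angles to HG, so HG runs along (−sin 167°, cos 167°); with |HG| = 15.1, G = (28.3, -21.1). Then |BG| = |G − B| = 35.3.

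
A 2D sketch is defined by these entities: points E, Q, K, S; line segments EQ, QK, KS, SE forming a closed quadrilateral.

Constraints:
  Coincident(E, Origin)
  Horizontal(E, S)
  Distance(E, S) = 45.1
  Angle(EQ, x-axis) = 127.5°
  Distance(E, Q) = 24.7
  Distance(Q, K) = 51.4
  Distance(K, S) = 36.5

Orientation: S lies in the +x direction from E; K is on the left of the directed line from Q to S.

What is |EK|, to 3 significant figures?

48.7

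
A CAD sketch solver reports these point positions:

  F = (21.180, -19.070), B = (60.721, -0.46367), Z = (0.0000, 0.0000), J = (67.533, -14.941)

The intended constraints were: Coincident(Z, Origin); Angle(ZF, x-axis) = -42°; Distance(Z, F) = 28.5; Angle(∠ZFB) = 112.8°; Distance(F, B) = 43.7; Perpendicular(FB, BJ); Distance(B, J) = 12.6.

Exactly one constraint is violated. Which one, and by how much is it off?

Distance(B, J) = 12.6 — off by 3.40.

Z = (0.00, 0.00) ✓; ZF at -42.00° ✓; |ZF| = 28.50 ✓; ∠ZFB = 112.8° ✓; |FB| = 43.70 ✓; ∠(FB, BJ) = 90.00° ✓; |BJ| = 16.00 ✗.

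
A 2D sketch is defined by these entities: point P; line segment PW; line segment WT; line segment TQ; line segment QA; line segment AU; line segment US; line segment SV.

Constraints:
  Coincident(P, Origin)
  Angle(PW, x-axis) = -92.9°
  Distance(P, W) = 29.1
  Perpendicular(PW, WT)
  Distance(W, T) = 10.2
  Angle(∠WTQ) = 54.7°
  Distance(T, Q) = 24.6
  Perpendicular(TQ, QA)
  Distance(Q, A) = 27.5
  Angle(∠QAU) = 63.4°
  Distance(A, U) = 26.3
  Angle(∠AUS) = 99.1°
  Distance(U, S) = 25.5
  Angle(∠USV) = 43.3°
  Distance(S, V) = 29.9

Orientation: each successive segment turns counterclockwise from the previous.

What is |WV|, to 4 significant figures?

18.76

P is at the origin; PW runs at -92.9° with length 29.1, so W = (-1.472, -29.06). The perpendicularity gives WT at right angles to PW, so WT runs at -2.900°; with |WT| = 10.2, T = (8.715, -29.58). ∠WTQ = 54.7° gives TQ at 122.4° from the x-axis; with |TQ| = 24.6, Q = (-4.467, -8.808). TQ is perpendicular to QA, so QA runs at -147.6°; with |QA| = 27.5, A = (-27.69, -23.54). ∠QAU = 63.4° gives AU at -31.00° from the x-axis; with |AU| = 26.3, U = (-5.142, -37.09). ∠AUS = 99.1° gives US at 49.90° from the x-axis; with |US| = 25.5, S = (11.28, -17.58). ∠USV = 43.3° gives SV at -173.4° from the x-axis; with |SV| = 29.9, V = (-18.42, -21.02). Then |WV| = |V − W| = 18.76.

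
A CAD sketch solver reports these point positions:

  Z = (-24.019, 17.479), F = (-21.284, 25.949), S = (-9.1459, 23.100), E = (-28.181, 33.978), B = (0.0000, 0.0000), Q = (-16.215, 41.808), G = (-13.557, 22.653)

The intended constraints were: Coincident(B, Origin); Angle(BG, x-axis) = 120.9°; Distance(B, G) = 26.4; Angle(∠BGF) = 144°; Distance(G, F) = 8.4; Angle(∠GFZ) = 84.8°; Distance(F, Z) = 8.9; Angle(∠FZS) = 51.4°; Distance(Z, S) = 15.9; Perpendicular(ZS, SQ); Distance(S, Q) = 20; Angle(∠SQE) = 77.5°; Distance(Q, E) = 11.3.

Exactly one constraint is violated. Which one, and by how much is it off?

Distance(Q, E) = 11.3 — off by 3.00.

B = (0.00, 0.00) ✓; BG at 120.9° ✓; |BG| = 26.40 ✓; ∠BGF = 144.0° ✓; |GF| = 8.401 ✓; ∠GFZ = 84.79° ✓; |FZ| = 8.901 ✓; ∠FZS = 51.40° ✓; |ZS| = 15.90 ✓; ∠(ZS, SQ) = 90.00° ✓; |SQ| = 20.00 ✓; ∠SQE = 77.50° ✓; |QE| = 14.30 ✗.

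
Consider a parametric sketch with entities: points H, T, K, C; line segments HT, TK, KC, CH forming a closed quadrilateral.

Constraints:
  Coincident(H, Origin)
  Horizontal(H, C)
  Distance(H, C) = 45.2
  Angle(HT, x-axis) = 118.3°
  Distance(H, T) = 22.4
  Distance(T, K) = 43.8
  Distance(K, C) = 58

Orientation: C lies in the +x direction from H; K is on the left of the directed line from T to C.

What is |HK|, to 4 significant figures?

55.26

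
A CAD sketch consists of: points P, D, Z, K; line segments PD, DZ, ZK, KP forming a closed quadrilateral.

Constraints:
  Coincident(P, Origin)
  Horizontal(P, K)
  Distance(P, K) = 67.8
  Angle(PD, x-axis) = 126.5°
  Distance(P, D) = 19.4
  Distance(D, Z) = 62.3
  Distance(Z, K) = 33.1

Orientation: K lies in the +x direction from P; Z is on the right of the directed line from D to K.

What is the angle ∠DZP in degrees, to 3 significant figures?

8.61°

Checks: |DZ| = 62.30 ✓; |ZK| = 33.10 ✓.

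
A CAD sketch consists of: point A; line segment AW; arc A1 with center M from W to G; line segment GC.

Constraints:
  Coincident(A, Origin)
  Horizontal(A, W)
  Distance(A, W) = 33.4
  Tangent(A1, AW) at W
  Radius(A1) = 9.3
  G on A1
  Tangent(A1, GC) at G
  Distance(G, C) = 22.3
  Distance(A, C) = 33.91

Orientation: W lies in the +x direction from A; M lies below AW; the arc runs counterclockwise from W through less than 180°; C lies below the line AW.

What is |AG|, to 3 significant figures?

25.4

A is at the origin; AW is horizontal with |AW| = 33.4 and W on the +x side, so W = (33.4, 0.00). Since A1 is tangent to AW there, MW ⟂ AW, so M = W + (0, -9.3) = (33.4, -9.30). Since MG ⟂ GC (tangency), |MC| = √(9.3² + 22.3²) = 24.2 regardless of where G sits on A1. So C lies on both circle(A, 33.91) and circle(M, 24.2); the below-AW intersection is C = (18.6, -28.4). G is the foot of the tangent from C: G = (24.4, -6.86).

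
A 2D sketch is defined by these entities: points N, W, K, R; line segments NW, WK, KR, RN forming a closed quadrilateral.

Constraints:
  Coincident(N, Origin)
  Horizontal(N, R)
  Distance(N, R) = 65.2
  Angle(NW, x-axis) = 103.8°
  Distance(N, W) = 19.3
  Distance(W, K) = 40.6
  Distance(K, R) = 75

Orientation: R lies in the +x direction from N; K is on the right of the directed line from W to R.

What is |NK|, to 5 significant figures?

22.775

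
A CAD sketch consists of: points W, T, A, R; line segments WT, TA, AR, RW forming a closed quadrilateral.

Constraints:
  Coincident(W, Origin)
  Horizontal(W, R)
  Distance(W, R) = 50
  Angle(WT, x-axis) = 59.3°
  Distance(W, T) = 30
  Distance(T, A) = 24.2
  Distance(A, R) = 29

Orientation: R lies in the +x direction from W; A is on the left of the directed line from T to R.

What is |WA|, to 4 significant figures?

47.85

Checks: WT at 59.30° ✓; |TA| = 24.20 ✓; |AR| = 29.00 ✓.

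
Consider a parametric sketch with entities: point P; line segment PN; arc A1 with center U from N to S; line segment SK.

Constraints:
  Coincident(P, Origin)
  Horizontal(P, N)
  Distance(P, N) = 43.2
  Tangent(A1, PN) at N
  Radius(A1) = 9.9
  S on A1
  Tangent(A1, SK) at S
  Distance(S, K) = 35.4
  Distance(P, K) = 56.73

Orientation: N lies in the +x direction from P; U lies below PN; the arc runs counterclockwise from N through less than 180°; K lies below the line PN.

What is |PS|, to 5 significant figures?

34.792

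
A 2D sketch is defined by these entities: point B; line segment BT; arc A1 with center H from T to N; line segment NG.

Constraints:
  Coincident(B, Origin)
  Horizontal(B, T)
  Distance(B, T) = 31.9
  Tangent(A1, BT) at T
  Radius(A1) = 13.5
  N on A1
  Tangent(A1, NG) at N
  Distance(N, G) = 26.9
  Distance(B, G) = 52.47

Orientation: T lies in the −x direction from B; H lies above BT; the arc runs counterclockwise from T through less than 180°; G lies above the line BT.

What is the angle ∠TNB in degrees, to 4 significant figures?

80.39°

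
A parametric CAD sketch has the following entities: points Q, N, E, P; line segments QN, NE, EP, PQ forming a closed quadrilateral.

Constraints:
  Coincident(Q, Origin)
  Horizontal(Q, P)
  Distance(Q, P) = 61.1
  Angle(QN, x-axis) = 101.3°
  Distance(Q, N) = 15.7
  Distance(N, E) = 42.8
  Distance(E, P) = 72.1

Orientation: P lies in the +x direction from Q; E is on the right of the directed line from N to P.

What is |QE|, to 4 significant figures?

27.90

Checks: |NE| = 42.80 ✓; |EP| = 72.10 ✓.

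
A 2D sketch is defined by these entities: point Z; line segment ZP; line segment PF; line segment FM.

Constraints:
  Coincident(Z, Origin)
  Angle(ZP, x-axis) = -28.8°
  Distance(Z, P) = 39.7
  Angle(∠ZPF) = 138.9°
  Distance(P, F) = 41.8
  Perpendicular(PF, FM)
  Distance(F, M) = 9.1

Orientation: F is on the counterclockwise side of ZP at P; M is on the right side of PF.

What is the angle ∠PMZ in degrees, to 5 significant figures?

13.860°

Z is at the origin; ZP runs at -28.8° with length 39.7, so P = 39.7·(cos -28.8°, sin -28.8°) = (34.789, -19.126). ∠ZPF = 138.9°, so PF runs at -28.8° + (180° − 138.9°) = 12.300° from the x-axis; with |PF| = 41.8, F = P + 41.8·(cos 12.300°, sin 12.300°) = (75.630, -10.221). The perpendicularity gives FM at right angles to PF; with |FM| = 9.1 on the right of PF, M = F + 9.1·(0.21303, -0.97705) = (77.568, -19.112). Then cos ∠PMZ = MP·MZ / (|MP||MZ|), giving 13.860°.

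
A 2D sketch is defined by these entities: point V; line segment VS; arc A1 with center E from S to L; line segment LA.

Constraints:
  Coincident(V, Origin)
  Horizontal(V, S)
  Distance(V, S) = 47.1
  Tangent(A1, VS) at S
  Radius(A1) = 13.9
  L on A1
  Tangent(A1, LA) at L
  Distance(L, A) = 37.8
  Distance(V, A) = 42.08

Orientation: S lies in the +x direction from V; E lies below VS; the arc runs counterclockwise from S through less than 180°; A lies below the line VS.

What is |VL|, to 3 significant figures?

35.8

Checks: ∠(ES, SV) = 90.00° ✓; |ES| = 13.90 ✓; |EL| = 13.90 ✓; ∠(EL, LA) = 90.00° ✓; |LA| = 37.80 ✓; |VA| = 42.08 ✓.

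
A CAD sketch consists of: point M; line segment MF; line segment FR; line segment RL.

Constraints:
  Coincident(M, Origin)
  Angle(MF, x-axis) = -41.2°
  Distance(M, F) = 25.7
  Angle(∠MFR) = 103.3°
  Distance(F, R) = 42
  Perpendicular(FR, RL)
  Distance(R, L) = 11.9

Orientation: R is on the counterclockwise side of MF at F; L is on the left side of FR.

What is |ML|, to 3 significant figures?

49.7

∠MFR = 103.3°, so FR runs at -41.2° + (180° − 103.3°) = 35.5° from the x-axis; with |FR| = 42.0, R = F + 42.0·(cos 35.5°, sin 35.5°) = (53.5, 7.46). FR is perpendicular to RL; with |RL| = 11.9 on the left of FR, L = R + 11.9·(-0.581, 0.814) = (46.6, 17.1). Then |ML| = |L − M| = 49.7.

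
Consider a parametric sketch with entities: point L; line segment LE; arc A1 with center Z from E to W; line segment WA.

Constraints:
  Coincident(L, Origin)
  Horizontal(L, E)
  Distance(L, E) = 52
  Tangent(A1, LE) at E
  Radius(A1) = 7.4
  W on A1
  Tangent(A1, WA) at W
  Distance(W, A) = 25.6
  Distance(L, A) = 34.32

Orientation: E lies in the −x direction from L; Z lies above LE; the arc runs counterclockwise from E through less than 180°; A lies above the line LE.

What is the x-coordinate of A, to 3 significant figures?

-28.3

L is at the origin; LE is horizontal with |LE| = 52.0 and E on the −x side, so E = (-52.0, 0.00). Tangency of A1 to LE means the radius ZE is perpendicular to LE, so Z = E + (0, 7.4) = (-52.0, 7.40). Since ZW ⟂ WA (tangency), |ZA| = √(7.4² + 25.6²) = 26.6 regardless of where W sits on A1. So A lies on both circle(L, 34.32) and circle(Z, 26.6); the above-LE intersection is A = (-28.3, 19.5). W is the foot of the tangent from A: W = (-46.9, 2.00).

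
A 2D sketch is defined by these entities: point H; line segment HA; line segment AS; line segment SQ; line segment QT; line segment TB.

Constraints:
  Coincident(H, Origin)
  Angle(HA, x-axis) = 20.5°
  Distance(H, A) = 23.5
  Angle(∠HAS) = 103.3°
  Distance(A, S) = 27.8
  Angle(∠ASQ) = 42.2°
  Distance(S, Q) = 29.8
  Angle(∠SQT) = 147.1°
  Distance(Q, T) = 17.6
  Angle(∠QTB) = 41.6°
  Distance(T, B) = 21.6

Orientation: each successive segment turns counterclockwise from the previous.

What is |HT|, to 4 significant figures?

6.238

H is at the origin; HA runs at 20.5° with length 23.5, so A = (22.01, 8.230). ∠HAS = 103.3° gives AS at 97.20° from the x-axis; with |AS| = 27.8, S = (18.53, 35.81). ∠ASQ = 42.2° gives SQ at -125.0° from the x-axis; with |SQ| = 29.8, Q = (1.435, 11.40). ∠SQT = 147.1° gives QT at -92.10° from the x-axis; with |QT| = 17.6, T = (0.7900, -6.188). Then |HT| = |T − H| = 6.238.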